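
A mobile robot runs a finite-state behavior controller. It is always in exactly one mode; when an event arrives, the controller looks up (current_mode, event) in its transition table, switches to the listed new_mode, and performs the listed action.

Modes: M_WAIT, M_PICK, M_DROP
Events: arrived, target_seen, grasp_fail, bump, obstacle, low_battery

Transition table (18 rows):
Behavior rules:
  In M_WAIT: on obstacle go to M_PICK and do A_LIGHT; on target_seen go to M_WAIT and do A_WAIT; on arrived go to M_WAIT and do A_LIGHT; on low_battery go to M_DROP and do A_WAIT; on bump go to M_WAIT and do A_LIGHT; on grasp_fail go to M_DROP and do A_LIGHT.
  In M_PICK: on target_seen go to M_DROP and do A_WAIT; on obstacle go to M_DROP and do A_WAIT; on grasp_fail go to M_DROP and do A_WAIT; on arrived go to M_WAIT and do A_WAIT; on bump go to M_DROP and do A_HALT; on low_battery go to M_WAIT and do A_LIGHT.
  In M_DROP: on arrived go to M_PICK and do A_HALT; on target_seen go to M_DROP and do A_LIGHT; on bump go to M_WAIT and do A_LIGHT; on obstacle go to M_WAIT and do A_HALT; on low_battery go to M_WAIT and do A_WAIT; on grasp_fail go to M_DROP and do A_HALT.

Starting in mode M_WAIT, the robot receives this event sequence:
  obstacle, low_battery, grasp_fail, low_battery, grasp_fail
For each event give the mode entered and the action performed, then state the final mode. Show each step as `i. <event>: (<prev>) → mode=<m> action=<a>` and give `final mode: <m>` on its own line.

1. obstacle: (M_WAIT) → mode=M_PICK action=A_LIGHT
2. low_battery: (M_PICK) → mode=M_WAIT action=A_LIGHT
3. grasp_fail: (M_WAIT) → mode=M_DROP action=A_LIGHT
4. low_battery: (M_DROP) → mode=M_WAIT action=A_WAIT
5. grasp_fail: (M_WAIT) → mode=M_DROP action=A_LIGHT

final mode: M_DROP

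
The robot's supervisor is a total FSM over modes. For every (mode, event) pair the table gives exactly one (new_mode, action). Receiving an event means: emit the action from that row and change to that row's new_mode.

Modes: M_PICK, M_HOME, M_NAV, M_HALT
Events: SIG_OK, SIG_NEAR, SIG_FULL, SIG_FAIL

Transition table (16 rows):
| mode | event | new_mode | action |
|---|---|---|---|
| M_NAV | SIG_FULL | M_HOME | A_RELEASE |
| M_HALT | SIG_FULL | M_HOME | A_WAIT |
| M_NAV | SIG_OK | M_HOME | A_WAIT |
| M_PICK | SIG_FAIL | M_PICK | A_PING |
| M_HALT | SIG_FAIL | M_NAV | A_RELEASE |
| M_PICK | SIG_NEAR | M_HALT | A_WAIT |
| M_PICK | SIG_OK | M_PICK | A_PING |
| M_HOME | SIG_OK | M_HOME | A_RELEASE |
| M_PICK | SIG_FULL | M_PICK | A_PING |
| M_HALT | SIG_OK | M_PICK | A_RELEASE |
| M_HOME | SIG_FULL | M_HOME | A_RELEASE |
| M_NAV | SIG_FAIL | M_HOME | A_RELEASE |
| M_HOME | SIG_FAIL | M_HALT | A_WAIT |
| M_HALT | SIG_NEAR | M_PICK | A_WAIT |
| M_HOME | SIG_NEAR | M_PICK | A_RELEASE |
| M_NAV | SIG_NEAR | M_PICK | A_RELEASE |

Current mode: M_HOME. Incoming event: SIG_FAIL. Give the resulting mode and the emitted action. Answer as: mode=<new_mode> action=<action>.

mode=M_HALT action=A_WAIT

current mode = M_HOME; filter table to that mode:
  (M_HOME, SIG_OK) → (M_HOME, A_RELEASE)
  (M_HOME, SIG_FULL) → (M_HOME, A_RELEASE)
  (M_HOME, SIG_FAIL) → (M_HALT, A_WAIT)  ← event matches
  (M_HOME, SIG_NEAR) → (M_PICK, A_RELEASE)
event = SIG_FAIL selects (M_HALT, A_WAIT)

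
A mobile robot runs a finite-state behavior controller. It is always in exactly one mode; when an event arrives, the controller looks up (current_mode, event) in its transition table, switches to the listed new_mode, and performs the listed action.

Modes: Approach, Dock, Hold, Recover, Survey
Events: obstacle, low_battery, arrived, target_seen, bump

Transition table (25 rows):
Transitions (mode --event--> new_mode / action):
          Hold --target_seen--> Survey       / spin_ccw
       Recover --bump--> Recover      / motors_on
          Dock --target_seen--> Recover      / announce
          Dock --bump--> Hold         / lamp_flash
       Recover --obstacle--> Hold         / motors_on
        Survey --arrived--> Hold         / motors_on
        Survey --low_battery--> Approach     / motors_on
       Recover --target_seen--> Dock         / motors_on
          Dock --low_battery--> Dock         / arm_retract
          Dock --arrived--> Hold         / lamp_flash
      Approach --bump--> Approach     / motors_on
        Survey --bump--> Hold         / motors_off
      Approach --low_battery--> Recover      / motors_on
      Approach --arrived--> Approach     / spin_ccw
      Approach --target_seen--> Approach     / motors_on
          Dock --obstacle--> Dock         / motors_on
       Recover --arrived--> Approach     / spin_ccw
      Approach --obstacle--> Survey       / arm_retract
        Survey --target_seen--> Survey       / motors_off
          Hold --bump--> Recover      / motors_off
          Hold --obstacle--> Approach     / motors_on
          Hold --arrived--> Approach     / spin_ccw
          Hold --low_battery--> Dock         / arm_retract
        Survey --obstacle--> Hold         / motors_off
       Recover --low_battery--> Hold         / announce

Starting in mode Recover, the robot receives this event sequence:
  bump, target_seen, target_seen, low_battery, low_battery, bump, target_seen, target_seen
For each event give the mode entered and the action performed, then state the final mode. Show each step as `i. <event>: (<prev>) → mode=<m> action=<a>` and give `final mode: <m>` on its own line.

1. bump: (Recover) → mode=Recover action=motors_on
2. target_seen: (Recover) → mode=Dock action=motors_on
3. target_seen: (Dock) → mode=Recover action=announce
4. low_battery: (Recover) → mode=Hold action=announce
5. low_battery: (Hold) → mode=Dock action=arm_retract
6. bump: (Dock) → mode=Hold action=lamp_flash
7. target_seen: (Hold) → mode=Survey action=spin_ccw
8. target_seen: (Survey) → mode=Survey action=motors_off

final mode: Survey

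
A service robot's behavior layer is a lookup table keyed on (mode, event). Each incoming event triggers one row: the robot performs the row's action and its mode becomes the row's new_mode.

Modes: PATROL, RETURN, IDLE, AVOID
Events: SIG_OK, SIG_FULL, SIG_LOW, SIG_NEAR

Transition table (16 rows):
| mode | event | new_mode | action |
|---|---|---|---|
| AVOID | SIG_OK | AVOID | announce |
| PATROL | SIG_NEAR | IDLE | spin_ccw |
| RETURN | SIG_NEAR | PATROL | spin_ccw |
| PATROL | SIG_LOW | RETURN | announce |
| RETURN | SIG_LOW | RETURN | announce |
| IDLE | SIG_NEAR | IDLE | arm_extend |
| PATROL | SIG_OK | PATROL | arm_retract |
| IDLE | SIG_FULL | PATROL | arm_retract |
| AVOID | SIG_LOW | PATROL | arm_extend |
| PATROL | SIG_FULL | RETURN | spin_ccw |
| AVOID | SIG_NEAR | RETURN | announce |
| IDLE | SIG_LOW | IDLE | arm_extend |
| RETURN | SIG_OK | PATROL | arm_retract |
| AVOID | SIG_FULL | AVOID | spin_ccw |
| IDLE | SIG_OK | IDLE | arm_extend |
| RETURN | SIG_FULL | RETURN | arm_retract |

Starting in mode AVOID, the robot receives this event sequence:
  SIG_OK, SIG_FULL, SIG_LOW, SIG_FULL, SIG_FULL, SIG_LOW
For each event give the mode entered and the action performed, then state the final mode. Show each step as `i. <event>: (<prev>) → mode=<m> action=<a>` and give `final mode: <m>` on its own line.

1. SIG_OK: (AVOID) → mode=AVOID action=announce
2. SIG_FULL: (AVOID) → mode=AVOID action=spin_ccw
3. SIG_LOW: (AVOID) → mode=PATROL action=arm_extend
4. SIG_FULL: (PATROL) → mode=RETURN action=spin_ccw
5. SIG_FULL: (RETURN) → mode=RETURN action=arm_retract
6. SIG_LOW: (RETURN) → mode=RETURN action=announce

final mode: RETURN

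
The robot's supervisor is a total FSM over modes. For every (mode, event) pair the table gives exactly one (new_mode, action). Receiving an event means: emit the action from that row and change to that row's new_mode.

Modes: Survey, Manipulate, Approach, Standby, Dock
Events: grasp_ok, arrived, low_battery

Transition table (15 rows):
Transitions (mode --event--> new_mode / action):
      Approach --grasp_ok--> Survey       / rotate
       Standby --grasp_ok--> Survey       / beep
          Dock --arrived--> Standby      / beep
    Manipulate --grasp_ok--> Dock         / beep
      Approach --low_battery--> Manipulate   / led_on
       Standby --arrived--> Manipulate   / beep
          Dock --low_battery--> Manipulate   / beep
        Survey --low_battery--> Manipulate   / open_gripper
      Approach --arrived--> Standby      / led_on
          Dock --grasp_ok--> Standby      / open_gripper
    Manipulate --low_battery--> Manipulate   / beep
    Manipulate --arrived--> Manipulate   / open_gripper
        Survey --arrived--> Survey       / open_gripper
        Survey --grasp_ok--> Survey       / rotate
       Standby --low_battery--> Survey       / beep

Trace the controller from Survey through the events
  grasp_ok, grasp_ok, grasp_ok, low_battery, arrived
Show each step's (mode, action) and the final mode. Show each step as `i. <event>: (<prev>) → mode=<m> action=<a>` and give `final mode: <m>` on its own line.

1. grasp_ok: (Survey) → mode=Survey action=rotate
2. grasp_ok: (Survey) → mode=Survey action=rotate
3. grasp_ok: (Survey) → mode=Survey action=rotate
4. low_battery: (Survey) → mode=Manipulate action=open_gripper
5. arrived: (Manipulate) → mode=Manipulate action=open_gripper

final mode: Manipulate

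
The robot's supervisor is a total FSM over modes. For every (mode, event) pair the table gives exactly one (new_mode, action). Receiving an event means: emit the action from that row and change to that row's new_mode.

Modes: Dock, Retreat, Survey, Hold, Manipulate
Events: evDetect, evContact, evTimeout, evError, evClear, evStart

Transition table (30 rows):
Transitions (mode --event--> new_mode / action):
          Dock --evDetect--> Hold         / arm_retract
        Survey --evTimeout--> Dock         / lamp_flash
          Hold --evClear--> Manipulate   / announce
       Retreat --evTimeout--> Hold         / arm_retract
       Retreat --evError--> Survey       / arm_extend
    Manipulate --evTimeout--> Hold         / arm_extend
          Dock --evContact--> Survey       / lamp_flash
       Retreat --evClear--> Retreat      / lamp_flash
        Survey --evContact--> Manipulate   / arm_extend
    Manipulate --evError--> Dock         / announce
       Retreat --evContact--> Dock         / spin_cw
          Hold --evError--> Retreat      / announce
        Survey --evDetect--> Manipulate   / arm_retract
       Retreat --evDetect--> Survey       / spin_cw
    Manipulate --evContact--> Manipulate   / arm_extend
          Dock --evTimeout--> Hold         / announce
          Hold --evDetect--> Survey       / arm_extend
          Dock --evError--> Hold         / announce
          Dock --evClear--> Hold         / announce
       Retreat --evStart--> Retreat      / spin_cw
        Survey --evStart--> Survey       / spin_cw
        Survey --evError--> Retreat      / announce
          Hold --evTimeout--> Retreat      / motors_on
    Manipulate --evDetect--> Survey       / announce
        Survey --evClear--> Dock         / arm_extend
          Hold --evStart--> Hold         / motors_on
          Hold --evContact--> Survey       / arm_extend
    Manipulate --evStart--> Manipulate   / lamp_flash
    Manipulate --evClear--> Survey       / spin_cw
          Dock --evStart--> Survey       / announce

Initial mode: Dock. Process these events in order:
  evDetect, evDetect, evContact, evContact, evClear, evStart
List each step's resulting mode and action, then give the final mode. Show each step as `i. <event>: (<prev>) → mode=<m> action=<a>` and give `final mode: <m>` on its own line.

final mode: Survey

1. evDetect: (Dock) → mode=Hold action=arm_retract
2. evDetect: (Hold) → mode=Survey action=arm_extend
3. evContact: (Survey) → mode=Manipulate action=arm_extend
4. evContact: (Manipulate) → mode=Manipulate action=arm_extend
5. evClear: (Manipulate) → mode=Survey action=spin_cw
6. evStart: (Survey) → mode=Survey action=spin_cw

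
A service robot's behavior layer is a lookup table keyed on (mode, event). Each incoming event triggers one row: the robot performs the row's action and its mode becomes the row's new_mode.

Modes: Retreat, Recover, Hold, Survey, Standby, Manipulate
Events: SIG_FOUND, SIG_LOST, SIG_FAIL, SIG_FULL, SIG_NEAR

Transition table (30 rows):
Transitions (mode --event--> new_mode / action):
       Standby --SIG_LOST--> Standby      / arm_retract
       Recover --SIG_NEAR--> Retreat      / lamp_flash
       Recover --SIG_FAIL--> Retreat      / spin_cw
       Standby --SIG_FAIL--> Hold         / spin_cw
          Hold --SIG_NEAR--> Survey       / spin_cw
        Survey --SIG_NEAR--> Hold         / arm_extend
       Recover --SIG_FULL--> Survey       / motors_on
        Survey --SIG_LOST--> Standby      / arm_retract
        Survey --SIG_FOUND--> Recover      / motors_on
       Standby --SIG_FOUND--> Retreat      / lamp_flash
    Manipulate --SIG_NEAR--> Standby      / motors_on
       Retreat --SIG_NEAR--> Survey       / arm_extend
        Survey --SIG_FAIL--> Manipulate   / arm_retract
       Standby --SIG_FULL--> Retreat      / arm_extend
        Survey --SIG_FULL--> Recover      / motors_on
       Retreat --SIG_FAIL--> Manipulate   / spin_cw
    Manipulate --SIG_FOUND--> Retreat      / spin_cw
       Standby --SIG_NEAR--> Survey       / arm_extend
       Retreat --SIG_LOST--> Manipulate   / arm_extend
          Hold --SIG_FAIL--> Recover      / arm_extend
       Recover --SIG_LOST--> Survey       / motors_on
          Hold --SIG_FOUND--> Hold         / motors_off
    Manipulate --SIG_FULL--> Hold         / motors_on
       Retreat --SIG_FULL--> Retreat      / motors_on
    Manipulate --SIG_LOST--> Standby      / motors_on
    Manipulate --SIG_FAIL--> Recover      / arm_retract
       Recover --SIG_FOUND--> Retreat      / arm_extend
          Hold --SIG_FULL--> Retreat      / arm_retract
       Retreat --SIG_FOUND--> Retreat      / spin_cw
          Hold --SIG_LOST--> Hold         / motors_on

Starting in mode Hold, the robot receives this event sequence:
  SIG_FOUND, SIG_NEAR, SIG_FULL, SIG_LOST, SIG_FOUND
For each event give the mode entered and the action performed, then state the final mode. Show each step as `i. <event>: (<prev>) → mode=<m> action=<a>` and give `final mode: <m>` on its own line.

1. SIG_FOUND: (Hold) → mode=Hold action=motors_off
2. SIG_NEAR: (Hold) → mode=Survey action=spin_cw
3. SIG_FULL: (Survey) → mode=Recover action=motors_on
4. SIG_LOST: (Recover) → mode=Survey action=motors_on
5. SIG_FOUND: (Survey) → mode=Recover action=motors_on

final mode: Recover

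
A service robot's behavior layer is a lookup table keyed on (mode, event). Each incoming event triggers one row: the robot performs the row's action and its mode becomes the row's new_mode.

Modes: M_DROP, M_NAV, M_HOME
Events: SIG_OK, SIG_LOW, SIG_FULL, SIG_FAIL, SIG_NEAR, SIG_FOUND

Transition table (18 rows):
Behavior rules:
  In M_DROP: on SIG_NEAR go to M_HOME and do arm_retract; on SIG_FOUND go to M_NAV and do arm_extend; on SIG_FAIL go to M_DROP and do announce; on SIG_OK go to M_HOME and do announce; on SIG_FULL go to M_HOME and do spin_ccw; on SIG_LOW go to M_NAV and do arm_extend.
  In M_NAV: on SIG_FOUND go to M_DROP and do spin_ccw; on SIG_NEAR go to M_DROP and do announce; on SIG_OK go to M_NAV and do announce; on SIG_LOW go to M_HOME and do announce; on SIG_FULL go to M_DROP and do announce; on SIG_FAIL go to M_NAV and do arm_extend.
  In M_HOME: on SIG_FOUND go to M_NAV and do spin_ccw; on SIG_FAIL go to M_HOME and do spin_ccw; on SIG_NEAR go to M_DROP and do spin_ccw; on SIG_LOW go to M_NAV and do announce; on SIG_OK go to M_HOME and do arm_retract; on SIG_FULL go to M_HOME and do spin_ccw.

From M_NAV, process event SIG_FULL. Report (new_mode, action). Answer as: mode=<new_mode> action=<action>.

current mode = M_NAV; filter table to that mode:
  (M_NAV, SIG_FOUND) → (M_DROP, spin_ccw)
  (M_NAV, SIG_NEAR) → (M_DROP, announce)
  (M_NAV, SIG_OK) → (M_NAV, announce)
  (M_NAV, SIG_LOW) → (M_HOME, announce)
  (M_NAV, SIG_FULL) → (M_DROP, announce)  ← event matches
  (M_NAV, SIG_FAIL) → (M_NAV, arm_extend)
event = SIG_FULL selects (M_DROP, announce)

mode=M_DROP action=announce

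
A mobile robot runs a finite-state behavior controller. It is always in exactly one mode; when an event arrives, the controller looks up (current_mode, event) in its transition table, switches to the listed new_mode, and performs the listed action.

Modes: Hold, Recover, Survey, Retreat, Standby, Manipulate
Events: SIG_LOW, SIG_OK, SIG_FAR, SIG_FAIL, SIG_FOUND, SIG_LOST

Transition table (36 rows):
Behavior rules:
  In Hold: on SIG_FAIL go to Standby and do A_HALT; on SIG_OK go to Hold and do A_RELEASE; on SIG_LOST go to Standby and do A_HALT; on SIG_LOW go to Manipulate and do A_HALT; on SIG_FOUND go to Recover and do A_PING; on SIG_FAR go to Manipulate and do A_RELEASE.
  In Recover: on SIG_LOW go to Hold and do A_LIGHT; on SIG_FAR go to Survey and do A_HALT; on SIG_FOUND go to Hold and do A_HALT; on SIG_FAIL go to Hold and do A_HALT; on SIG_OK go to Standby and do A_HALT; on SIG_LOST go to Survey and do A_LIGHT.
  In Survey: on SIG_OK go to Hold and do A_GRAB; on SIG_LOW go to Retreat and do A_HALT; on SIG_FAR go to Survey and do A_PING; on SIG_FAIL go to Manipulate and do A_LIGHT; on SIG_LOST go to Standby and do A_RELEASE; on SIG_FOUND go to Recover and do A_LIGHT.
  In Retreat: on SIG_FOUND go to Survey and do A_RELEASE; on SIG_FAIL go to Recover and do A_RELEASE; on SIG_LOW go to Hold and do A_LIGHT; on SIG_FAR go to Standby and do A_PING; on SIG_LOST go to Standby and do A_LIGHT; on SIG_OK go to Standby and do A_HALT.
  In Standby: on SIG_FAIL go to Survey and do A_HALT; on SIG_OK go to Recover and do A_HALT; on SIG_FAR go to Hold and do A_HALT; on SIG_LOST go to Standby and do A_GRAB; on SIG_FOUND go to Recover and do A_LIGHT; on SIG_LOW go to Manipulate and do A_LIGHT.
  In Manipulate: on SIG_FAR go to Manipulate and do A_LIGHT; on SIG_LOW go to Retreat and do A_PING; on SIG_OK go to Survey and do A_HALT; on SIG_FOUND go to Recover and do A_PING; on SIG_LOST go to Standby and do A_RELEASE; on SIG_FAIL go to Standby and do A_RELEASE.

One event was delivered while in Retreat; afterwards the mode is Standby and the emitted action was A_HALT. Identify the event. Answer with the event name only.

SIG_OK

try SIG_LOW: (Retreat, SIG_LOW) → (Hold, A_LIGHT)
try SIG_OK: (Retreat, SIG_OK) → (Standby, A_HALT)  ← matches
try SIG_FAR: (Retreat, SIG_FAR) → (Standby, A_PING)
try SIG_FAIL: (Retreat, SIG_FAIL) → (Recover, A_RELEASE)
try SIG_FOUND: (Retreat, SIG_FOUND) → (Survey, A_RELEASE)
try SIG_LOST: (Retreat, SIG_LOST) → (Standby, A_LIGHT)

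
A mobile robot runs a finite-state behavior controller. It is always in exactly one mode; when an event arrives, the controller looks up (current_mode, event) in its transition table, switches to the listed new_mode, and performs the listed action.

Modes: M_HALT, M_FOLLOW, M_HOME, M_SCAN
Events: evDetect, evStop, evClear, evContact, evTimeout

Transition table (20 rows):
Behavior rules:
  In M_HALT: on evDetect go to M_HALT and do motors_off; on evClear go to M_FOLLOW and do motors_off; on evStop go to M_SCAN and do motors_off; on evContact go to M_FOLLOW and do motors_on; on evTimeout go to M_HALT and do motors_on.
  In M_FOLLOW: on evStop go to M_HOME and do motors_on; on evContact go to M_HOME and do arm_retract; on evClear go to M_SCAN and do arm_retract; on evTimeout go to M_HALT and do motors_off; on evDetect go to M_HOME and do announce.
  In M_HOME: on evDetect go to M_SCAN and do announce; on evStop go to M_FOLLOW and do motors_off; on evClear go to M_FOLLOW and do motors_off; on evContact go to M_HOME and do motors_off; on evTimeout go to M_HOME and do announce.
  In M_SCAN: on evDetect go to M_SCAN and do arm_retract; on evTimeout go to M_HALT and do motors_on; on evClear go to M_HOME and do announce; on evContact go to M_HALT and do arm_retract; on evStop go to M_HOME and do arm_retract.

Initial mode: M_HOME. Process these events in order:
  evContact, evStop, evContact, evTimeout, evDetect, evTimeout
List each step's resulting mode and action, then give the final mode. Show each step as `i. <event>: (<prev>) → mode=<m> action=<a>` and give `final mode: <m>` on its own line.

final mode: M_HALT

1. evContact: (M_HOME) → mode=M_HOME action=motors_off
2. evStop: (M_HOME) → mode=M_FOLLOW action=motors_off
3. evContact: (M_FOLLOW) → mode=M_HOME action=arm_retract
4. evTimeout: (M_HOME) → mode=M_HOME action=announce
5. evDetect: (M_HOME) → mode=M_SCAN action=announce
6. evTimeout: (M_SCAN) → mode=M_HALT action=motors_on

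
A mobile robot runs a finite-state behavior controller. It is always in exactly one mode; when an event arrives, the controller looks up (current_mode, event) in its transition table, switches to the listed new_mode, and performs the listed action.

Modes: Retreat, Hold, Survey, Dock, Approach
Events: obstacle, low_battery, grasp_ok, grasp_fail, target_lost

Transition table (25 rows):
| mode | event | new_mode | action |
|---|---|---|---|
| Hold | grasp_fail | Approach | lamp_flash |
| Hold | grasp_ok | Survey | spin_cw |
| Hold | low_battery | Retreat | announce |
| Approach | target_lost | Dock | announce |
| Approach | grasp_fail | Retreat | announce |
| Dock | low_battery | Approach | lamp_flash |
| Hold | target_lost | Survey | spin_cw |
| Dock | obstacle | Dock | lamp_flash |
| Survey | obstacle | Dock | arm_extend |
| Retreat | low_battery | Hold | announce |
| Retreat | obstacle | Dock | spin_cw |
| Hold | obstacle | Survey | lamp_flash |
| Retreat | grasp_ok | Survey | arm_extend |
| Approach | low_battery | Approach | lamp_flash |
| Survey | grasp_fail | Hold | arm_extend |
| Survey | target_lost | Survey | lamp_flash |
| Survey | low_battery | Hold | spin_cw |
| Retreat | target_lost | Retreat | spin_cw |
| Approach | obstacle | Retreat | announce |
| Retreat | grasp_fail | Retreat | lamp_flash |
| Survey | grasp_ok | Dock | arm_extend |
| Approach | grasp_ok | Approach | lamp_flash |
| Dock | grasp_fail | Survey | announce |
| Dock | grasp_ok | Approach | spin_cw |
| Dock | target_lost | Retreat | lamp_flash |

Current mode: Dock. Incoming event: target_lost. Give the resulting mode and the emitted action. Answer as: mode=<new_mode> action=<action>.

mode=Retreat action=lamp_flash

current mode = Dock; filter table to that mode:
  (Dock, low_battery) → (Approach, lamp_flash)
  (Dock, obstacle) → (Dock, lamp_flash)
  (Dock, grasp_fail) → (Survey, announce)
  (Dock, grasp_ok) → (Approach, spin_cw)
  (Dock, target_lost) → (Retreat, lamp_flash)  ← event matches
event = target_lost selects (Retreat, lamp_flash)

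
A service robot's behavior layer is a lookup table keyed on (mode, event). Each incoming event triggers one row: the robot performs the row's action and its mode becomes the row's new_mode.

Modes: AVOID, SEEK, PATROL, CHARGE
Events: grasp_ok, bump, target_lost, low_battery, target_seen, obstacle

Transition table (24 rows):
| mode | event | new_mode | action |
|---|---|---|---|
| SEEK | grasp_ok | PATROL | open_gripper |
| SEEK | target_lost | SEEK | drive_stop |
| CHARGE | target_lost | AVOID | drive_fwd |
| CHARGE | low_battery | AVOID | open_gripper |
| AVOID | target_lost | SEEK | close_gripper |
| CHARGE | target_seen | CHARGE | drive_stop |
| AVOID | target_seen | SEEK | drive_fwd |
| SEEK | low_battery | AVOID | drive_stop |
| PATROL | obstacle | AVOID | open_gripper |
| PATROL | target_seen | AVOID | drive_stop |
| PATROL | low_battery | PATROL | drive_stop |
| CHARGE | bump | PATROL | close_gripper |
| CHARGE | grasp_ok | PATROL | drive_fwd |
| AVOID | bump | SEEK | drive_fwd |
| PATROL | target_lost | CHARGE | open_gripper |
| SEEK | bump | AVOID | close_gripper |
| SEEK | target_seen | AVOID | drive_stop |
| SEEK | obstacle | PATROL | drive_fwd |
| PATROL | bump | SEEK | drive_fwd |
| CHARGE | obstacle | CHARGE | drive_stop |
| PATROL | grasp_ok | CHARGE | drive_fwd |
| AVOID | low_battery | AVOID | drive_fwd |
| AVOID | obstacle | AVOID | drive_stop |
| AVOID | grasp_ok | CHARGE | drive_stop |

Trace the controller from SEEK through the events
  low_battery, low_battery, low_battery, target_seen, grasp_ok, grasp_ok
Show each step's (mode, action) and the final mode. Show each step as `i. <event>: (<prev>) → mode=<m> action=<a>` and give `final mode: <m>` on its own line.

final mode: CHARGE

1. low_battery: (SEEK) → mode=AVOID action=drive_stop
2. low_battery: (AVOID) → mode=AVOID action=drive_fwd
3. low_battery: (AVOID) → mode=AVOID action=drive_fwd
4. target_seen: (AVOID) → mode=SEEK action=drive_fwd
5. grasp_ok: (SEEK) → mode=PATROL action=open_gripper
6. grasp_ok: (PATROL) → mode=CHARGE action=drive_fwd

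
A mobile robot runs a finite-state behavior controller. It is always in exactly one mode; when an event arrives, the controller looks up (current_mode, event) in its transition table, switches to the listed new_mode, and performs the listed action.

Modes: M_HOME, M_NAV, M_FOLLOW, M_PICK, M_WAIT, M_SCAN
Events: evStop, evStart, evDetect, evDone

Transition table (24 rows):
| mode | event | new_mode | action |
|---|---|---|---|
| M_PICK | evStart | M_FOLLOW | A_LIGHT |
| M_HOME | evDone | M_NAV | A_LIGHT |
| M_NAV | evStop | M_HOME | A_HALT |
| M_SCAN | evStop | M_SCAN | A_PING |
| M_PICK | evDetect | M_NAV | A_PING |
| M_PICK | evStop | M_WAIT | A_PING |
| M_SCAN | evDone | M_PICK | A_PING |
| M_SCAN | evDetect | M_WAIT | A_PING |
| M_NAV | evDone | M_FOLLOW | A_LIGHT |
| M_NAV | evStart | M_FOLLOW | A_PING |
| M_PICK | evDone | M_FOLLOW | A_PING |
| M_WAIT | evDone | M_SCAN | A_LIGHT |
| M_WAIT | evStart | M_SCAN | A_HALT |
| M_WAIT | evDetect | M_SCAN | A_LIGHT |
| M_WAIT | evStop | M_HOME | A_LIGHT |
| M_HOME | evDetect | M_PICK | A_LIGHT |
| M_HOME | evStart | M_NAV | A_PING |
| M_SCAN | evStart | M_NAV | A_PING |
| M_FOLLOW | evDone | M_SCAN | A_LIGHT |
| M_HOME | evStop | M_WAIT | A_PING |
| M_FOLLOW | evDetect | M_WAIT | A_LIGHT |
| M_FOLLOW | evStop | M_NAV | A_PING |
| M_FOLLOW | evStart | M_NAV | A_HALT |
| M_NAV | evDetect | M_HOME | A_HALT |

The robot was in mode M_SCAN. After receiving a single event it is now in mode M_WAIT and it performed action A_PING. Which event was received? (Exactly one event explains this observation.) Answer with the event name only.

try evStop: (M_SCAN, evStop) → (M_SCAN, A_PING)
try evStart: (M_SCAN, evStart) → (M_NAV, A_PING)
try evDetect: (M_SCAN, evDetect) → (M_WAIT, A_PING)  ← matches
try evDone: (M_SCAN, evDone) → (M_PICK, A_PING)

evDetect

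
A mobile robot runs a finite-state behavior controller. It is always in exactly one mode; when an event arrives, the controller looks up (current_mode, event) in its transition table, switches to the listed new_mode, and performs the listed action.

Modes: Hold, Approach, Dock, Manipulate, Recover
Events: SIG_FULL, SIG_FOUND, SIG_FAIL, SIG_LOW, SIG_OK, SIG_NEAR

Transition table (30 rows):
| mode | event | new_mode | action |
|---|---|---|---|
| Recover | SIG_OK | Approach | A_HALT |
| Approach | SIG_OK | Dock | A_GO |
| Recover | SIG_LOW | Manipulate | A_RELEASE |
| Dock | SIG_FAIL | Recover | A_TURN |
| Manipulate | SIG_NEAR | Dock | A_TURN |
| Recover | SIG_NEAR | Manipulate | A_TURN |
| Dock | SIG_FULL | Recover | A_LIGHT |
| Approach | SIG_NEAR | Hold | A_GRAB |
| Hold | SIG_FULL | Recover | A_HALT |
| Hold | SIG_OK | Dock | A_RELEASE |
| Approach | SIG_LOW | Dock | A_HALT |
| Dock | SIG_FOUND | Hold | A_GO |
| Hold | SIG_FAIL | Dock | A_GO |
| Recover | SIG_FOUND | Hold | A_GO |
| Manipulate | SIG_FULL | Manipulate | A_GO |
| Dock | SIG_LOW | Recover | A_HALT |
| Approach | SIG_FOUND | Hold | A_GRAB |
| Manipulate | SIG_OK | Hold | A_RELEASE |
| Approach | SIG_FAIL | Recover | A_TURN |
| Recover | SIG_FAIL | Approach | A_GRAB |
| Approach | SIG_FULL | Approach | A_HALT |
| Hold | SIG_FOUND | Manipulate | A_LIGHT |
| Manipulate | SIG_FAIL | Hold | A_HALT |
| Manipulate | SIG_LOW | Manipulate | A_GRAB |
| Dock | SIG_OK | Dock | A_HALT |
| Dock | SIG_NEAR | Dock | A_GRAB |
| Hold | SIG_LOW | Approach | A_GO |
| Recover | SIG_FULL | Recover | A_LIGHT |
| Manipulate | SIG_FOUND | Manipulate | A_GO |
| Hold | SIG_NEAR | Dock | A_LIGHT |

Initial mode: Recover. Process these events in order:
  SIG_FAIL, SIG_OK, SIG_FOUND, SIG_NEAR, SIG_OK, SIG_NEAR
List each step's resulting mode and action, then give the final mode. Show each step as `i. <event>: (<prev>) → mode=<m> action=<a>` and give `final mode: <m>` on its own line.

1. SIG_FAIL: (Recover) → mode=Approach action=A_GRAB
2. SIG_OK: (Approach) → mode=Dock action=A_GO
3. SIG_FOUND: (Dock) → mode=Hold action=A_GO
4. SIG_NEAR: (Hold) → mode=Dock action=A_LIGHT
5. SIG_OK: (Dock) → mode=Dock action=A_HALT
6. SIG_NEAR: (Dock) → mode=Dock action=A_GRAB

final mode: Dock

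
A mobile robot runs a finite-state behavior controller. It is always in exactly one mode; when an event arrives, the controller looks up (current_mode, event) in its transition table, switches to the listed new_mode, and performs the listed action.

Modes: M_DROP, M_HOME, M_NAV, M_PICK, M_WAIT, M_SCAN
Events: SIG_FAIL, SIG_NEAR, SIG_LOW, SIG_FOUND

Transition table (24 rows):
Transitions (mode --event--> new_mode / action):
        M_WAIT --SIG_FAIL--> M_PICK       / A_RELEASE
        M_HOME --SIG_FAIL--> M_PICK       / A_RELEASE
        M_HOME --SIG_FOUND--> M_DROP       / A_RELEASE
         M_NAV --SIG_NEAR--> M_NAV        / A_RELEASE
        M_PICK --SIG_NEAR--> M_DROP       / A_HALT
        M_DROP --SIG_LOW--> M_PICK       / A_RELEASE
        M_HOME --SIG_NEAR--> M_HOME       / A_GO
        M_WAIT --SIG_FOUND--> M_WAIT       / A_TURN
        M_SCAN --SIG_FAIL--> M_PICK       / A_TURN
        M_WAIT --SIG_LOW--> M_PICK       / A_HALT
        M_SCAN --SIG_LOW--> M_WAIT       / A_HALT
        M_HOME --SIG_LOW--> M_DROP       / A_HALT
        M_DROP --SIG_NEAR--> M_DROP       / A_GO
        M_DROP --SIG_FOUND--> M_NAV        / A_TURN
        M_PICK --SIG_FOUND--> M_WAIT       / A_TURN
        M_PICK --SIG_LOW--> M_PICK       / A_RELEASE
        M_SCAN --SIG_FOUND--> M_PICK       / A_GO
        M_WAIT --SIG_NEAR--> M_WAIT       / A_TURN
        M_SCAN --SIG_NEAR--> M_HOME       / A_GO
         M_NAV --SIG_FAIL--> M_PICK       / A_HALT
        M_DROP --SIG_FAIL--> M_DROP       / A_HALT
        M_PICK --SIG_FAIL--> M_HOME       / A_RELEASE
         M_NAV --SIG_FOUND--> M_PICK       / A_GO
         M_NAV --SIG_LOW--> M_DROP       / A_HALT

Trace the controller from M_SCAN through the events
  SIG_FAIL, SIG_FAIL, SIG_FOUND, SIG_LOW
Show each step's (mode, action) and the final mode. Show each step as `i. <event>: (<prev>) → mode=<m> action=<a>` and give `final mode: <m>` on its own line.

1. SIG_FAIL: (M_SCAN) → mode=M_PICK action=A_TURN
2. SIG_FAIL: (M_PICK) → mode=M_HOME action=A_RELEASE
3. SIG_FOUND: (M_HOME) → mode=M_DROP action=A_RELEASE
4. SIG_LOW: (M_DROP) → mode=M_PICK action=A_RELEASE

final mode: M_PICK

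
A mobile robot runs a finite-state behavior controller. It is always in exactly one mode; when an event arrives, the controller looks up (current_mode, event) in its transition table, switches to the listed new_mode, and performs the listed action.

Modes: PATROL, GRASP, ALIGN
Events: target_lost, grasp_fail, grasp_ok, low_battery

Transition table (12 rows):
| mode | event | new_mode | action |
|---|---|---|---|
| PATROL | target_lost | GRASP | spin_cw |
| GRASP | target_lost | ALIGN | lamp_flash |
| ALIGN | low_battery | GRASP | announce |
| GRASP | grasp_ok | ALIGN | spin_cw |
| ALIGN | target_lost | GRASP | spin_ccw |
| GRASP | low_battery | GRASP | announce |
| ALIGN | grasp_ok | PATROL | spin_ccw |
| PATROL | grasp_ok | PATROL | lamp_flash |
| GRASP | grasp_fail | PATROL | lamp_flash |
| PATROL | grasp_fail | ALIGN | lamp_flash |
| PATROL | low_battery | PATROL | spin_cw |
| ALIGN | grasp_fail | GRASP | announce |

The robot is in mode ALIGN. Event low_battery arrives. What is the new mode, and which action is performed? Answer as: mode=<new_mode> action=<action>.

current mode = ALIGN; filter table to that mode:
  (ALIGN, low_battery) → (GRASP, announce)  ← event matches
  (ALIGN, target_lost) → (GRASP, spin_ccw)
  (ALIGN, grasp_ok) → (PATROL, spin_ccw)
  (ALIGN, grasp_fail) → (GRASP, announce)
event = low_battery selects (GRASP, announce)

mode=GRASP action=announce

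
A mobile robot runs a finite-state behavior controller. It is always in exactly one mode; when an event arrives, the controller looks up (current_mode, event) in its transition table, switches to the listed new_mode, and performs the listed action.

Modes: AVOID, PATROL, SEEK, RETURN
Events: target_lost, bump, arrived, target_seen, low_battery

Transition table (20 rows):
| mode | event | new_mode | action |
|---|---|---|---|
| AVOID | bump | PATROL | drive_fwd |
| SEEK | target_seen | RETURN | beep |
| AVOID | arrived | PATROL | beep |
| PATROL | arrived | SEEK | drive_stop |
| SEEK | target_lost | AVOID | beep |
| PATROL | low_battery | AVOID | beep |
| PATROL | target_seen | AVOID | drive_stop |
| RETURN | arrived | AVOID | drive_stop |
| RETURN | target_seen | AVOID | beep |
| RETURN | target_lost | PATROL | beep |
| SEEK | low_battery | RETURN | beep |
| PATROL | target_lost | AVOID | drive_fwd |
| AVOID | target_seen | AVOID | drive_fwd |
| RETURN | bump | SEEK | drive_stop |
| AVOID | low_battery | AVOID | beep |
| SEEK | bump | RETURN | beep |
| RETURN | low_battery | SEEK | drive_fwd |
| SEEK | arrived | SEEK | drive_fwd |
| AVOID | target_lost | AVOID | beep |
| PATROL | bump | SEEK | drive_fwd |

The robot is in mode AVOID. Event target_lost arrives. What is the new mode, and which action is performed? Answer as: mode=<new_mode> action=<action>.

current mode = AVOID; filter table to that mode:
  (AVOID, bump) → (PATROL, drive_fwd)
  (AVOID, arrived) → (PATROL, beep)
  (AVOID, target_seen) → (AVOID, drive_fwd)
  (AVOID, low_battery) → (AVOID, beep)
  (AVOID, target_lost) → (AVOID, beep)  ← event matches
event = target_lost selects (AVOID, beep)

mode=AVOID action=beep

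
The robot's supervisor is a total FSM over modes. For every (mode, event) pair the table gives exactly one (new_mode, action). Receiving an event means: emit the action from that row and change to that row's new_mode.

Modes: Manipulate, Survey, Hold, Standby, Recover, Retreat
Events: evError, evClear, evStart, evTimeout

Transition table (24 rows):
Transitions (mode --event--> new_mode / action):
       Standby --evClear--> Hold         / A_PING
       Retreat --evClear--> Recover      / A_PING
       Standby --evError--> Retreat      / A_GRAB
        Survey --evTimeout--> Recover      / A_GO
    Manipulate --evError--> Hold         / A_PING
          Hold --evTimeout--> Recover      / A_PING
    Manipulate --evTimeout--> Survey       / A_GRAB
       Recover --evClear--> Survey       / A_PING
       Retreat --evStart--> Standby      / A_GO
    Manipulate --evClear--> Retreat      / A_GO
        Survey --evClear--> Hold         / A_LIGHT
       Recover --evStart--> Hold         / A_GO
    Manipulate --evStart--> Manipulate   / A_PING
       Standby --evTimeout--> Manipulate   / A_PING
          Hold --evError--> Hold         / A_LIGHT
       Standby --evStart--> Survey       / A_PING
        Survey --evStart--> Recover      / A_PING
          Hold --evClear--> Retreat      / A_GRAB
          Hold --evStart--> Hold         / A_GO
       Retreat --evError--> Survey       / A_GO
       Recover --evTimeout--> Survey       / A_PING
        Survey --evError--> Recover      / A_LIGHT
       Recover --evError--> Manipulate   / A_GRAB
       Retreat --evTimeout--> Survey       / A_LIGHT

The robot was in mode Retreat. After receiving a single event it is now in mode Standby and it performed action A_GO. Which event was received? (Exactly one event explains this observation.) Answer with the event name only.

try evError: (Retreat, evError) → (Survey, A_GO)
try evClear: (Retreat, evClear) → (Recover, A_PING)
try evStart: (Retreat, evStart) → (Standby, A_GO)  ← matches
try evTimeout: (Retreat, evTimeout) → (Survey, A_LIGHT)

evStart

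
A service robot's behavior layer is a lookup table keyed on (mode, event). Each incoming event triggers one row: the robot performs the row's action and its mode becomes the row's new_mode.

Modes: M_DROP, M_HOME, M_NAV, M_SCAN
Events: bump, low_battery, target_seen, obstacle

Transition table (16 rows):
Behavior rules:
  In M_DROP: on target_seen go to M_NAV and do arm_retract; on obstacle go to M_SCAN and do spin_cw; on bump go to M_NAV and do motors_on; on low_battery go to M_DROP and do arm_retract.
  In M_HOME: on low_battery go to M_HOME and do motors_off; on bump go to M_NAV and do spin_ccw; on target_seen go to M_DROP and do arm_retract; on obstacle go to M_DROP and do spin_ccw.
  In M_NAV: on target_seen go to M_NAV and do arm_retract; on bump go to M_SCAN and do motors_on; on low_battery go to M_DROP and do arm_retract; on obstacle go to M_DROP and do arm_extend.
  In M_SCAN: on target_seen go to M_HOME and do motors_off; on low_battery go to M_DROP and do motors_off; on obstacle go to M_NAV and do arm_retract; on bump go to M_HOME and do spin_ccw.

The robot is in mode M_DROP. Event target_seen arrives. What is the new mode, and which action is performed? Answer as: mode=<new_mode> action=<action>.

current mode = M_DROP; filter table to that mode:
  (M_DROP, target_seen) → (M_NAV, arm_retract)  ← event matches
  (M_DROP, obstacle) → (M_SCAN, spin_cw)
  (M_DROP, bump) → (M_NAV, motors_on)
  (M_DROP, low_battery) → (M_DROP, arm_retract)
event = target_seen selects (M_NAV, arm_retract)

mode=M_NAV action=arm_retract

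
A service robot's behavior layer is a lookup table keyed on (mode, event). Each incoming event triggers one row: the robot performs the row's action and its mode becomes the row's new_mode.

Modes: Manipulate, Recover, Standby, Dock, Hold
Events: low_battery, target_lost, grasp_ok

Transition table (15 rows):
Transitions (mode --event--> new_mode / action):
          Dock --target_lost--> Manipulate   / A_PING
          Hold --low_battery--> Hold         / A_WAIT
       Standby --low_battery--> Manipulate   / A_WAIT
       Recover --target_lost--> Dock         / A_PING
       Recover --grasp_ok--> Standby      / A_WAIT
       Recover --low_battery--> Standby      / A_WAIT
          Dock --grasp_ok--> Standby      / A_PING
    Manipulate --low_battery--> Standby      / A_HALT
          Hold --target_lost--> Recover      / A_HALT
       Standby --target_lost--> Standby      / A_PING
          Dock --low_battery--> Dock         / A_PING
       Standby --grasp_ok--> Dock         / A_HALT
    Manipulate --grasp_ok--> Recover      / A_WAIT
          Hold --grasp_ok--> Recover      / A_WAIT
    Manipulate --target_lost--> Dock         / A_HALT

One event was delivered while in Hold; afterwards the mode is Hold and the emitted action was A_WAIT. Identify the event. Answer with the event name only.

try low_battery: (Hold, low_battery) → (Hold, A_WAIT)  ← matches
try target_lost: (Hold, target_lost) → (Recover, A_HALT)
try grasp_ok: (Hold, grasp_ok) → (Recover, A_WAIT)

low_battery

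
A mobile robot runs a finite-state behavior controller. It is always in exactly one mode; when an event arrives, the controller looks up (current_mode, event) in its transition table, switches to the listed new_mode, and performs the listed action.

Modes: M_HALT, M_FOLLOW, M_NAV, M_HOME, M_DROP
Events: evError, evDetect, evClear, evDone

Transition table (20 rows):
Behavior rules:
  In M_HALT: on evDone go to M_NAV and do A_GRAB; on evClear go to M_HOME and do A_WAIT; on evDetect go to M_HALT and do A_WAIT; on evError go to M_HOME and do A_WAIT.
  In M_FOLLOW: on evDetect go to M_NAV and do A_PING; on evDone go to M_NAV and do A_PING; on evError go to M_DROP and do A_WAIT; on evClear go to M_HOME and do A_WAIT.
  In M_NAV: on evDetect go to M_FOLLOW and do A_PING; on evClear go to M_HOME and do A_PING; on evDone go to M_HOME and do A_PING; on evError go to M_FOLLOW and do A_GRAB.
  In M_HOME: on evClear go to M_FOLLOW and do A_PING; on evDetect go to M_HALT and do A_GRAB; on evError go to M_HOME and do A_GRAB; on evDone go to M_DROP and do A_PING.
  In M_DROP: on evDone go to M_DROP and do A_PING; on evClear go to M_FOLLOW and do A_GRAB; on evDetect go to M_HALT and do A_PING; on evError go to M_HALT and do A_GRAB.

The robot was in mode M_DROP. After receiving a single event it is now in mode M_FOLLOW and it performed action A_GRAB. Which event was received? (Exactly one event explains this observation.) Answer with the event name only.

try evError: (M_DROP, evError) → (M_HALT, A_GRAB)
try evDetect: (M_DROP, evDetect) → (M_HALT, A_PING)
try evClear: (M_DROP, evClear) → (M_FOLLOW, A_GRAB)  ← matches
try evDone: (M_DROP, evDone) → (M_DROP, A_PING)

evClear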